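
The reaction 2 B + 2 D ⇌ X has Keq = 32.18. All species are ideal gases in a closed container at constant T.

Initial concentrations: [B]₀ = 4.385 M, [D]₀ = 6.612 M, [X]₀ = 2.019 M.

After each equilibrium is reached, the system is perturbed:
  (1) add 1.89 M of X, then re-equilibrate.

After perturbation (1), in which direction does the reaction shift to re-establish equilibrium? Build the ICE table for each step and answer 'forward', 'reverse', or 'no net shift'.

Direction: reverse

Q₀ = 0.002402 vs Keq = 32.18 ⇒ Q<K, forward
Step 1:
                  B         D         X
  Initial     4.385     6.612     2.019
  Change     -4.234    -4.234     2.117
  Equil      0.1508     2.378     4.136
  solve Keq expr → x = 2.117; check Q = 32.18
Then add 1.89 M of X.
Step 2:
                  B         D         X
  Initial    0.1508     2.378     6.026
  Change    0.02882   0.02882  -0.01441
  Equil      0.1796     2.407     6.012
  solve Keq expr → x = -0.01441; check Q = 32.18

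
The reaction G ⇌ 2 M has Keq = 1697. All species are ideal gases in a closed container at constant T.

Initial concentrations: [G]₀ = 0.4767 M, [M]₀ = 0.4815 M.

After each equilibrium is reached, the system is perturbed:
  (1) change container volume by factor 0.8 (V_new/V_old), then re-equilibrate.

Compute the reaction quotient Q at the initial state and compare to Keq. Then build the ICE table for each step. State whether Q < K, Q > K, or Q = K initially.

Q₀ = 0.4863 vs Keq = 1697 ⇒ Q<K, forward
Step 1:
                    G           M
  init         0.4767      0.4815
  Δ           -0.4755       0.951
  eq         0.001209       1.432
  solve Keq expr → x = 0.4755; check Q = 1697
Then change container volume by factor 0.8 (V_new/V_old).
Step 2:
                    G           M
  init       0.001511       1.791
  Δ        3.7629e-04 -7.5257e-04
  eq         0.001888        1.79
  solve Keq expr → x = -3.7629e-04; check Q = 1697

Q₀ = 0.4863; Q < K (proceeds forward)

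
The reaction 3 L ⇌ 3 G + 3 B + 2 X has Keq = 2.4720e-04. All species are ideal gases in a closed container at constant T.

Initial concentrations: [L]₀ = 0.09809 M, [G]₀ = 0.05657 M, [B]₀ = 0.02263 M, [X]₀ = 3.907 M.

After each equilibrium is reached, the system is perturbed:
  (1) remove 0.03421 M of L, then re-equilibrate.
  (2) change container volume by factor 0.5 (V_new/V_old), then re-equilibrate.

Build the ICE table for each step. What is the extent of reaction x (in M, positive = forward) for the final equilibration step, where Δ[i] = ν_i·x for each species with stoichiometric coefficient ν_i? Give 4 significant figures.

Q₀ = 3.3933e-05 vs Keq = 2.4720e-04 ⇒ Q<K, forward
Step 1:
                    L           G           B           X
  I           0.09809     0.05657     0.02263       3.907
  C          -0.01043     0.01043     0.01043    0.006954
  E           0.08766       0.067     0.03306       3.914
  solve Keq expr → x = 0.003477; check Q = 2.4720e-04
Then remove 0.03421 M of L.
Step 2:
                    L           G           B           X
  I           0.05345       0.067     0.03306       3.914
  C          0.007314   -0.007314   -0.007314   -0.004876
  E           0.06076     0.05969     0.02575       3.909
  solve Keq expr → x = -0.002438; check Q = 2.4720e-04
Then change container volume by factor 0.5 (V_new/V_old).
Step 3:
                    L           G           B           X
  I            0.1215      0.1194     0.05149       7.818
  C            0.0262     -0.0262     -0.0262    -0.01746
  E            0.1477     0.09318      0.0253       7.801
  solve Keq expr → x = -0.008732; check Q = 2.4720e-04

x = -0.008732 M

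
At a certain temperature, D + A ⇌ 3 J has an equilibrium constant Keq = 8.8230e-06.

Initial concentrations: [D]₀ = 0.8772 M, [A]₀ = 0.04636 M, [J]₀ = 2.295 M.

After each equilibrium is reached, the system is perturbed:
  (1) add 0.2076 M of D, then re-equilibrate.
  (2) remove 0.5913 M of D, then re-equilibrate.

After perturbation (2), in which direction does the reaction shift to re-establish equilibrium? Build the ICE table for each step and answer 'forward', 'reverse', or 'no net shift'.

Q₀ = 297.2 vs Keq = 8.8230e-06 ⇒ Q>K, reverse
Step 1:
                   D          A          J
  init        0.8772    0.04636      2.295
  Δ           0.7575     0.7575     -2.272
  eq           1.635     0.8038    0.02263
  solve Keq expr → x = -0.7575; check Q = 8.8230e-06
Then add 0.2076 M of D.
Step 2:
                   D          A          J
  init         1.842     0.8038    0.02263
  Δ       -3.0530e-04 -3.0530e-04 9.1590e-04
  eq           1.842     0.8035    0.02355
  solve Keq expr → x = 3.0530e-04; check Q = 8.8230e-06
Then remove 0.5913 M of D.
Step 3:
                   D          A          J
  init         1.251     0.8035    0.02355
  Δ       9.4592e-04 9.4592e-04  -0.002838
  eq           1.252     0.8045    0.02071
  solve Keq expr → x = -9.4592e-04; check Q = 8.8230e-06

Direction: reverse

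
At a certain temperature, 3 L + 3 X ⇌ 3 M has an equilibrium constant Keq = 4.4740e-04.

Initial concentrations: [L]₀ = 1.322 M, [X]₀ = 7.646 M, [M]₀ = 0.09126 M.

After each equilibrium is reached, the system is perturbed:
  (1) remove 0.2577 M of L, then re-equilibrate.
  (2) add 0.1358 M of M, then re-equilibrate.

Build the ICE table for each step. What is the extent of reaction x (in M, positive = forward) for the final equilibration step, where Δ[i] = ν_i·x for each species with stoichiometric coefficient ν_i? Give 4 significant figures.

x = -0.02789 M

Q₀ = 7.3594e-07 vs Keq = 4.4740e-04 ⇒ Q<K, forward
Step 1:
                  L         X         M
  I           1.322     7.646   0.09126
  C         -0.4121   -0.4121    0.4121
  E          0.9099     7.234    0.5034
  solve Keq expr → x = 0.1374; check Q = 4.4740e-04
Then remove 0.2577 M of L.
Step 2:
                  L         X         M
  I          0.6522     7.234    0.5034
  C         0.08856   0.08856  -0.08856
  E          0.7407     7.322    0.4148
  solve Keq expr → x = -0.02952; check Q = 4.4740e-04
Then add 0.1358 M of M.
Step 3:
                  L         X         M
  I          0.7407     7.322    0.5506
  C         0.08367   0.08367  -0.08367
  E          0.8244     7.406     0.467
  solve Keq expr → x = -0.02789; check Q = 4.4740e-04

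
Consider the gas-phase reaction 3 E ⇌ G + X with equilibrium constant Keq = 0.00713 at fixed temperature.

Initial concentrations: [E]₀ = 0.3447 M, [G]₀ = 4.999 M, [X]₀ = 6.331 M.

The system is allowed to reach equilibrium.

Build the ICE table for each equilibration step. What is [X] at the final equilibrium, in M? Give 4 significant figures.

Q₀ = 772.7 vs Keq = 0.00713 ⇒ Q>K, reverse
Step 1:
                    E           G           X
  Initial      0.3447       4.999       6.331
  Change        9.229      -3.076      -3.076
  Equil         9.574       1.923       3.255
  solve Keq expr → x = -3.076; check Q = 0.00713

[X]_eq = 3.255 M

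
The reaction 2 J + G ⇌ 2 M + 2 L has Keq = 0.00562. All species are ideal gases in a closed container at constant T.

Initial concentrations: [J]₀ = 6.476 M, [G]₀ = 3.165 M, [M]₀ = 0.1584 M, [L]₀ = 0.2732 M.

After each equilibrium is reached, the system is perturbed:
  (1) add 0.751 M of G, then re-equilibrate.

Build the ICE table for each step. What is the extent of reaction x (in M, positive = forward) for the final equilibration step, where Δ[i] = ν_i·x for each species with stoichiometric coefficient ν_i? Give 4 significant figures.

x = 0.0233 M

Q₀ = 1.4109e-05 vs Keq = 0.00562 ⇒ Q<K, forward
Step 1:
                  J         G         M         L
  init        6.476     3.165    0.1584    0.2732
  Δ         -0.6446   -0.3223    0.6446    0.6446
  eq          5.831     2.843     0.803    0.9178
  solve Keq expr → x = 0.3223; check Q = 0.00562
Then add 0.751 M of G.
Step 2:
                  J         G         M         L
  init        5.831     3.594     0.803    0.9178
  Δ         -0.0466   -0.0233    0.0466    0.0466
  eq          5.785      3.57    0.8496    0.9644
  solve Keq expr → x = 0.0233; check Q = 0.00562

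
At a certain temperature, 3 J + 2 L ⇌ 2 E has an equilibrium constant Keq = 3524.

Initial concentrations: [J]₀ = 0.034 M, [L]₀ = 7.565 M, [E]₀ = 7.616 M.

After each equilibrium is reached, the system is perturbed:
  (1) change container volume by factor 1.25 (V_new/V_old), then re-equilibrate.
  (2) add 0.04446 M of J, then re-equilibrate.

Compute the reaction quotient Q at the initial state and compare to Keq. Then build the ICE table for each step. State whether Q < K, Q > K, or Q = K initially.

Q₀ = 2.5787e+04 vs Keq = 3524 ⇒ Q>K, reverse
Step 1:
                    J           L           E
  init          0.034       7.565       7.616
  Δ           0.03176     0.02118    -0.02118
  eq          0.06576       7.586       7.595
  solve Keq expr → x = -0.01059; check Q = 3524
Then change container volume by factor 1.25 (V_new/V_old).
Step 2:
                    J           L           E
  init        0.05261       6.069       6.076
  Δ           0.01303    0.008685   -0.008685
  eq          0.06564       6.078       6.067
  solve Keq expr → x = -0.004342; check Q = 3524
Then add 0.04446 M of J.
Step 3:
                    J           L           E
  init         0.1101       6.078       6.067
  Δ          -0.04404    -0.02936     0.02936
  eq          0.06606       6.048       6.097
  solve Keq expr → x = 0.01468; check Q = 3524

Q₀ = 2.5787e+04; Q > K (proceeds reverse)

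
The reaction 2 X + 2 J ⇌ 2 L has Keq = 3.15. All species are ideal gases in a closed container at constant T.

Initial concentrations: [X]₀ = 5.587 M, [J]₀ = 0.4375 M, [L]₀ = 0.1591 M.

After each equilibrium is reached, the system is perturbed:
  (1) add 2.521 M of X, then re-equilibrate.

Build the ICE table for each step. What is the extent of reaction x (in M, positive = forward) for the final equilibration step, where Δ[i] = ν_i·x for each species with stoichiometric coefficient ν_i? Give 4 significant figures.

Q₀ = 0.004237 vs Keq = 3.15 ⇒ Q<K, forward
Step 1:
                    X           J           L
  Initial       5.587      0.4375      0.1591
  Change      -0.3793     -0.3793      0.3793
  Equil         5.208     0.05825      0.5384
  solve Keq expr → x = 0.1896; check Q = 3.15
Then add 2.521 M of X.
Step 2:
                    X           J           L
  Initial       7.729     0.05825      0.5384
  Change     -0.01762    -0.01762     0.01762
  Equil         7.711     0.04062       0.556
  solve Keq expr → x = 0.008811; check Q = 3.15

x = 0.008811 M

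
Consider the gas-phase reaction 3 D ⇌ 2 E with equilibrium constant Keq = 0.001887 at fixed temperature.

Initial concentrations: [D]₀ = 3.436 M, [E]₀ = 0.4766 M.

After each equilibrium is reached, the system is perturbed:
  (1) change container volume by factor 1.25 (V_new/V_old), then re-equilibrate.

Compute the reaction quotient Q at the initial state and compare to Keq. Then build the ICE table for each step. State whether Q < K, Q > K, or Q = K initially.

Q₀ = 0.005599; Q > K (proceeds reverse)

Q₀ = 0.005599 vs Keq = 0.001887 ⇒ Q>K, reverse
Step 1:
                    D           E
  I             3.436      0.4766
  C            0.2532     -0.1688
  E             3.689      0.3078
  solve Keq expr → x = -0.0844; check Q = 0.001887
Then change container volume by factor 1.25 (V_new/V_old).
Step 2:
                    D           E
  I             2.951      0.2462
  C           0.03338    -0.02225
  E             2.985       0.224
  solve Keq expr → x = -0.01113; check Q = 0.001887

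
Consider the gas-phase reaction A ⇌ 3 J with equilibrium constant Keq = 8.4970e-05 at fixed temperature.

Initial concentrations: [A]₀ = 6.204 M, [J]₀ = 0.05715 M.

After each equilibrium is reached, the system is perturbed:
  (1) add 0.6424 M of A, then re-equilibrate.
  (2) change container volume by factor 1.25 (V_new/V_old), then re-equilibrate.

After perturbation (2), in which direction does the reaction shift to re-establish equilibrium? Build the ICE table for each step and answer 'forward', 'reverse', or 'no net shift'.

Q₀ = 3.0087e-05 vs Keq = 8.4970e-05 ⇒ Q<K, forward
Step 1:
                  A         J
  I           6.204   0.05715
  C       -0.007866    0.0236
  E           6.196   0.08075
  solve Keq expr → x = 0.007866; check Q = 8.4970e-05
Then add 0.6424 M of A.
Step 2:
                  A         J
  I           6.839   0.08075
  C       -8.9856e-04  0.002696
  E           6.838   0.08344
  solve Keq expr → x = 8.9856e-04; check Q = 8.4970e-05
Then change container volume by factor 1.25 (V_new/V_old).
Step 3:
                  A         J
  I            5.47   0.06675
  C       -0.003563   0.01069
  E           5.467   0.07744
  solve Keq expr → x = 0.003563; check Q = 8.4970e-05

Direction: forward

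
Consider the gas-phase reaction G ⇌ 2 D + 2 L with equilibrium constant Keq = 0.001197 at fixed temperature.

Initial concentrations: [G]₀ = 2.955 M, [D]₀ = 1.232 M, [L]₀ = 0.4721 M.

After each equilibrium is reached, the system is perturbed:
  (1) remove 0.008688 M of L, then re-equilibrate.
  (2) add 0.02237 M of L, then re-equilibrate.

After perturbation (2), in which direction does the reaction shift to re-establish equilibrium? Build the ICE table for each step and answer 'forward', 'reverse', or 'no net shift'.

Q₀ = 0.1145 vs Keq = 0.001197 ⇒ Q>K, reverse
Step 1:
                    G           D           L
  I             2.955       1.232      0.4721
  C            0.1992     -0.3984     -0.3984
  E             3.154      0.8336     0.07371
  solve Keq expr → x = -0.1992; check Q = 0.001197
Then remove 0.008688 M of L.
Step 2:
                    G           D           L
  I             3.154      0.8336     0.06502
  C         -0.003973    0.007946    0.007946
  E              3.15      0.8416     0.07297
  solve Keq expr → x = 0.003973; check Q = 0.001197
Then add 0.02237 M of L.
Step 3:
                    G           D           L
  I              3.15      0.8416     0.09534
  C           0.01022    -0.02043    -0.02043
  E              3.16      0.8211     0.07491
  solve Keq expr → x = -0.01022; check Q = 0.001197

Direction: reverse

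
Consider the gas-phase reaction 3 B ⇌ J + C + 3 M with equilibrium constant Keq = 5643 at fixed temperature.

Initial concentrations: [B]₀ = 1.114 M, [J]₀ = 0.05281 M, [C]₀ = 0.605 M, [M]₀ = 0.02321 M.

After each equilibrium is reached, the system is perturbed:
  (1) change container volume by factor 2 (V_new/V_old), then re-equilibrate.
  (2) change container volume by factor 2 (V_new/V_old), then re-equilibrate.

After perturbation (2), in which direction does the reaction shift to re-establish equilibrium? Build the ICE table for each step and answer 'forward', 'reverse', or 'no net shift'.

Direction: forward

Q₀ = 2.8896e-07 vs Keq = 5643 ⇒ Q<K, forward
Step 1:
                   B          J          C          M
  init         1.114    0.05281      0.605    0.02321
  Δ           -1.069     0.3563     0.3563      1.069
  eq         0.04495     0.4092     0.9613      1.092
  solve Keq expr → x = 0.3563; check Q = 5643
Then change container volume by factor 2 (V_new/V_old).
Step 2:
                   B          J          C          M
  init       0.02248     0.2046     0.4807     0.5461
  Δ         -0.00802   0.002673   0.002673    0.00802
  eq         0.01446     0.2073     0.4833     0.5541
  solve Keq expr → x = 0.002673; check Q = 5643
Then change container volume by factor 2 (V_new/V_old).
Step 3:
                   B          J          C          M
  init      0.007228     0.1036     0.2417     0.2771
  Δ        -0.002613 8.7110e-04 8.7110e-04   0.002613
  eq        0.004615     0.1045     0.2425     0.2797
  solve Keq expr → x = 8.7110e-04; check Q = 5643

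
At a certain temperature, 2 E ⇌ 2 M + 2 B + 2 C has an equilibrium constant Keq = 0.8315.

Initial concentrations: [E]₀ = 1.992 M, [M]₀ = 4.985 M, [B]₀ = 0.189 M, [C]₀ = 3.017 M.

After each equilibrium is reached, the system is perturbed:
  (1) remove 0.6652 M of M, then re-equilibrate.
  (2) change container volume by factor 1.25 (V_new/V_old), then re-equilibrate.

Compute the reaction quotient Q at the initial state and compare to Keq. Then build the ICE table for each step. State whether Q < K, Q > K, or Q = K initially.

Q₀ = 2.036 vs Keq = 0.8315 ⇒ Q>K, reverse
Step 1:
                   E          M          B          C
  init         1.992      4.985      0.189      3.017
  Δ          0.06046   -0.06046   -0.06046   -0.06046
  eq           2.052      4.925     0.1285      2.957
  solve Keq expr → x = -0.03023; check Q = 0.8315
Then remove 0.6652 M of M.
Step 2:
                   E          M          B          C
  init         2.052      4.259     0.1285      2.957
  Δ         -0.01736    0.01736    0.01736    0.01736
  eq           2.035      4.277     0.1459      2.974
  solve Keq expr → x = 0.008681; check Q = 0.8315
Then change container volume by factor 1.25 (V_new/V_old).
Step 3:
                   E          M          B          C
  init         1.628      3.421     0.1167      2.379
  Δ          -0.0532     0.0532     0.0532     0.0532
  eq           1.575      3.475     0.1699      2.432
  solve Keq expr → x = 0.0266; check Q = 0.8315

Q₀ = 2.036; Q > K (proceeds reverse)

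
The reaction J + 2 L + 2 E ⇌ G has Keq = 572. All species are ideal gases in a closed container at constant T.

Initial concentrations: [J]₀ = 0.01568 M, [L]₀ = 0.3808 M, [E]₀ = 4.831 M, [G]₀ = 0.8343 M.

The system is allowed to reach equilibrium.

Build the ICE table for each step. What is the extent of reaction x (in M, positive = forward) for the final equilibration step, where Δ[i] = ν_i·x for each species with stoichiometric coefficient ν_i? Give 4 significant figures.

Q₀ = 15.72 vs Keq = 572 ⇒ Q<K, forward
Step 1:
                   J          L          E          G
  Initial    0.01568     0.3808      4.831     0.8343
  Change    -0.01516   -0.03031   -0.03031    0.01516
  Equil   5.2455e-04     0.3505      4.801     0.8495
  solve Keq expr → x = 0.01516; check Q = 572

x = 0.01516 M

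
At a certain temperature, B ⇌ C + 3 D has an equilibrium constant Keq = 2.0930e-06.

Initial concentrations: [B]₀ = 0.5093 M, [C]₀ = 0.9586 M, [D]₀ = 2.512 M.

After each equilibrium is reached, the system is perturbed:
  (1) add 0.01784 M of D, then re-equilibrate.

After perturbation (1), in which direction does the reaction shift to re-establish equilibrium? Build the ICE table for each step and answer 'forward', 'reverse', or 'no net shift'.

Q₀ = 29.83 vs Keq = 2.0930e-06 ⇒ Q>K, reverse
Step 1:
                    B           C           D
  init         0.5093      0.9586       2.512
  Δ            0.8281     -0.8281      -2.484
  eq            1.337      0.1305     0.02778
  solve Keq expr → x = -0.8281; check Q = 2.0930e-06
Then add 0.01784 M of D.
Step 2:
                    B           C           D
  init          1.337      0.1305     0.04562
  Δ          0.005792   -0.005792    -0.01738
  eq            1.343      0.1247     0.02825
  solve Keq expr → x = -0.005792; check Q = 2.0930e-06

Direction: reverse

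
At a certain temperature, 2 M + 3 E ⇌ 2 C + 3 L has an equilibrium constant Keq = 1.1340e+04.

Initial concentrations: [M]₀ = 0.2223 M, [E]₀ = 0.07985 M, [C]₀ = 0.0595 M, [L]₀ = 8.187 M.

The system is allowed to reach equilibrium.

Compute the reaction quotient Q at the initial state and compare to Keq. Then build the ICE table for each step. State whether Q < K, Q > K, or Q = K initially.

Q₀ = 7.7216e+04; Q > K (proceeds reverse)

Q₀ = 7.7216e+04 vs Keq = 1.1340e+04 ⇒ Q>K, reverse
Step 1:
                    M           E           C           L
  I            0.2223     0.07985      0.0595       8.187
  C           0.01959     0.02938    -0.01959    -0.02938
  E            0.2419      0.1092     0.03991       8.158
  solve Keq expr → x = -0.009794; check Q = 1.1340e+04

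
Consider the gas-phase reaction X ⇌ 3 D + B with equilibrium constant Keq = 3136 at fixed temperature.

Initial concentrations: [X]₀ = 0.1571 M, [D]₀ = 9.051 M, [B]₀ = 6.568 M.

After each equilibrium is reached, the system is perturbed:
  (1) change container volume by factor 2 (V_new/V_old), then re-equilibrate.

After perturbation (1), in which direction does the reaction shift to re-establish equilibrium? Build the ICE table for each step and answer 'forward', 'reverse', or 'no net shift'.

Q₀ = 3.0999e+04 vs Keq = 3136 ⇒ Q>K, reverse
Step 1:
                  X         D         B
  init       0.1571     9.051     6.568
  Δ          0.5844    -1.753   -0.5844
  eq         0.7415     7.298     5.984
  solve Keq expr → x = -0.5844; check Q = 3136
Then change container volume by factor 2 (V_new/V_old).
Step 2:
                  X         D         B
  init       0.3708     3.649     2.992
  Δ          -0.277    0.8311     0.277
  eq        0.09372      4.48     3.269
  solve Keq expr → x = 0.277; check Q = 3136

Direction: forward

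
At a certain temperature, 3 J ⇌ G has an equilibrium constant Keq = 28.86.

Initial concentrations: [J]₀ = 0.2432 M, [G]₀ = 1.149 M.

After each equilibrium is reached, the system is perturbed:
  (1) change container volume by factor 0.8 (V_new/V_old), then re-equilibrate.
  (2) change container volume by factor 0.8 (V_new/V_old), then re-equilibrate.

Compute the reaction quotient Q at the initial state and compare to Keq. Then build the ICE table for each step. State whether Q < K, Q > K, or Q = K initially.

Q₀ = 79.88 vs Keq = 28.86 ⇒ Q>K, reverse
Step 1:
                   J          G
  init        0.2432      1.149
  Δ          0.09509    -0.0317
  eq          0.3383      1.117
  solve Keq expr → x = -0.0317; check Q = 28.86
Then change container volume by factor 0.8 (V_new/V_old).
Step 2:
                   J          G
  init        0.4229      1.397
  Δ         -0.05681    0.01894
  eq          0.3661      1.416
  solve Keq expr → x = 0.01894; check Q = 28.86
Then change container volume by factor 0.8 (V_new/V_old).
Step 3:
                   J          G
  init        0.4576      1.769
  Δ         -0.06173    0.02058
  eq          0.3958       1.79
  solve Keq expr → x = 0.02058; check Q = 28.86

Q₀ = 79.88; Q > K (proceeds reverse)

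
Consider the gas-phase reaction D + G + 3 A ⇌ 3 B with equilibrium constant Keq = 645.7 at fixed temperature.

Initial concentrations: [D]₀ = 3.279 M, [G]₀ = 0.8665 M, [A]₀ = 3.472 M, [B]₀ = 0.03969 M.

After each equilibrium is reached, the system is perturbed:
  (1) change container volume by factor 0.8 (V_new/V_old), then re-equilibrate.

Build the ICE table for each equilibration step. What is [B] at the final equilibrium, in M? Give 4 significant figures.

Q₀ = 5.2577e-07 vs Keq = 645.7 ⇒ Q<K, forward
Step 1:
                    D           G           A           B
  I             3.279      0.8665       3.472     0.03969
  C            -0.852      -0.852      -2.556       2.556
  E             2.427     0.01452      0.9161       2.596
  solve Keq expr → x = 0.852; check Q = 645.7
Then change container volume by factor 0.8 (V_new/V_old).
Step 2:
                    D           G           A           B
  I             3.034     0.01815       1.145       3.245
  C          -0.00577    -0.00577    -0.01731     0.01731
  E             3.028     0.01238       1.128       3.262
  solve Keq expr → x = 0.00577; check Q = 645.7

[B]_eq = 3.262 M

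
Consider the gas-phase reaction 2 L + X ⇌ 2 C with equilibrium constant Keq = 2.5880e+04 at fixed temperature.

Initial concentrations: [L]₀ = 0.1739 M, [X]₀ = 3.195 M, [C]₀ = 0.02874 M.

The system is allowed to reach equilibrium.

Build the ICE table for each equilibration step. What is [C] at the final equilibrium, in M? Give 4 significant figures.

Q₀ = 0.008549 vs Keq = 2.5880e+04 ⇒ Q<K, forward
Step 1:
                    L           X           C
  init         0.1739       3.195     0.02874
  Δ           -0.1732    -0.08659      0.1732
  eq       7.1194e-04       3.108      0.2019
  solve Keq expr → x = 0.08659; check Q = 2.5880e+04

[C]_eq = 0.2019 M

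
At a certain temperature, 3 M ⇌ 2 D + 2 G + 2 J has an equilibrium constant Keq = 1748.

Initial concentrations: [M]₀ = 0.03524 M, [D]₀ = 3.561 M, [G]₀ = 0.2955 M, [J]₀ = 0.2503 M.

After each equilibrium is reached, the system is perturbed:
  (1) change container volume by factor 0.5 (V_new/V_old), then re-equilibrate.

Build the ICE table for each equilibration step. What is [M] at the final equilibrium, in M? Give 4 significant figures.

Q₀ = 1585 vs Keq = 1748 ⇒ Q<K, forward
Step 1:
                   M          D          G          J
  I          0.03524      3.561     0.2955     0.2503
  C        -0.001013 6.7501e-04 6.7501e-04 6.7501e-04
  E          0.03423      3.562     0.2962      0.251
  solve Keq expr → x = 3.3751e-04; check Q = 1748
Then change container volume by factor 0.5 (V_new/V_old).
Step 2:
                   M          D          G          J
  I          0.06845      7.123     0.5924      0.502
  C          0.05569   -0.03713   -0.03713   -0.03713
  E           0.1241      7.086     0.5552     0.4648
  solve Keq expr → x = -0.01856; check Q = 1748

[M]_eq = 0.1241 M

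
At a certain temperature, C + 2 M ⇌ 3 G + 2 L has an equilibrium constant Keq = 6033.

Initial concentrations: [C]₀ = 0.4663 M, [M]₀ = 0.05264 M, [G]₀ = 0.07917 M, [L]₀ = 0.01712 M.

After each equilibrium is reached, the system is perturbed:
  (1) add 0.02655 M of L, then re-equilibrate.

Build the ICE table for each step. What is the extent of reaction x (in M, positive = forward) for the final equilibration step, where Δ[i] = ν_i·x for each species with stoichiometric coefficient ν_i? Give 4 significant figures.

Q₀ = 1.1256e-04 vs Keq = 6033 ⇒ Q<K, forward
Step 1:
                   C          M          G          L
  Initial     0.4663    0.05264    0.07917    0.01712
  Change    -0.02628   -0.05256    0.07883    0.05256
  Equil         0.44 8.4932e-05      0.158    0.06968
  solve Keq expr → x = 0.02628; check Q = 6033
Then add 0.02655 M of L.
Step 2:
                   C          M          G          L
  Initial       0.44 8.4932e-05      0.158    0.09623
  Change  1.6134e-05 3.2268e-05 -4.8402e-05 -3.2268e-05
  Equil         0.44 1.1720e-04      0.158    0.09619
  solve Keq expr → x = -1.6134e-05; check Q = 6033

x = -1.6134e-05 M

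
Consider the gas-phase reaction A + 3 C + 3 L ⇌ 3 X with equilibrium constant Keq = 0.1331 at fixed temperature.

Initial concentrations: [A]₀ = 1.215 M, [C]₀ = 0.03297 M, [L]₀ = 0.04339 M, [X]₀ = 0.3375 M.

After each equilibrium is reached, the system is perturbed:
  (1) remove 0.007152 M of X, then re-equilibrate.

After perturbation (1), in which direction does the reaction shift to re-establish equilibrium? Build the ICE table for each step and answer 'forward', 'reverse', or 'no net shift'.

Q₀ = 1.0807e+07 vs Keq = 0.1331 ⇒ Q>K, reverse
Step 1:
                   A          C          L          X
  Initial      1.215    0.03297    0.04339     0.3375
  Change     0.09357     0.2807     0.2807    -0.2807
  Equil        1.309     0.3137     0.3241    0.05678
  solve Keq expr → x = -0.09357; check Q = 0.1331
Then remove 0.007152 M of X.
Step 2:
                   A          C          L          X
  Initial      1.309     0.3137     0.3241    0.04963
  Change   -0.001756  -0.005267  -0.005267   0.005267
  Equil        1.307     0.3084     0.3188    0.05489
  solve Keq expr → x = 0.001756; check Q = 0.1331

Direction: forward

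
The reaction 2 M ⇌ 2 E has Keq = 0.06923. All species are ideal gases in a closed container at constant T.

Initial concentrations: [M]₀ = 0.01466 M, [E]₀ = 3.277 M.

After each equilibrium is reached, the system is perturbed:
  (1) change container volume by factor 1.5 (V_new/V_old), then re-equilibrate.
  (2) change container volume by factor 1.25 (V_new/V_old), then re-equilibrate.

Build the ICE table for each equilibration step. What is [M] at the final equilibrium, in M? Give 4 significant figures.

[M]_eq = 1.39 M

Q₀ = 4.9967e+04 vs Keq = 0.06923 ⇒ Q>K, reverse
Step 1:
                    M           E
  init        0.01466       3.277
  Δ             2.591      -2.591
  eq            2.606      0.6857
  solve Keq expr → x = -1.296; check Q = 0.06923
Then change container volume by factor 1.5 (V_new/V_old).
Step 2:
                    M           E
  init          1.737      0.4571
  Δ                 0           0
  eq            1.737      0.4571
  solve Keq expr → x = 0; check Q = 0.06923
Then change container volume by factor 1.25 (V_new/V_old).
Step 3:
                    M           E
  init           1.39      0.3657
  Δ                 0           0
  eq             1.39      0.3657
  solve Keq expr → x = 0; check Q = 0.06923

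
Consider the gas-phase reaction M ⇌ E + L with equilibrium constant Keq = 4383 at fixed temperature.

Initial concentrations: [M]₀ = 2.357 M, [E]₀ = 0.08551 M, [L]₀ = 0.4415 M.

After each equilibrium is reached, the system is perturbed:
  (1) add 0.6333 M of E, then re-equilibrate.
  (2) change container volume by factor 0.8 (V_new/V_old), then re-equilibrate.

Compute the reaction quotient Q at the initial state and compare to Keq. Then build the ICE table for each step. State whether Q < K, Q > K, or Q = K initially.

Q₀ = 0.01602; Q < K (proceeds forward)

Q₀ = 0.01602 vs Keq = 4383 ⇒ Q<K, forward
Step 1:
                    M           E           L
  I             2.357     0.08551      0.4415
  C            -2.355       2.355       2.355
  E          0.001558       2.441       2.797
  solve Keq expr → x = 2.355; check Q = 4383
Then add 0.6333 M of E.
Step 2:
                    M           E           L
  I          0.001558       3.074       2.797
  C        4.0359e-04 -4.0359e-04 -4.0359e-04
  E          0.001961       3.074       2.797
  solve Keq expr → x = -4.0359e-04; check Q = 4383
Then change container volume by factor 0.8 (V_new/V_old).
Step 3:
                    M           E           L
  I          0.002452       3.842       3.496
  C        6.1186e-04 -6.1186e-04 -6.1186e-04
  E          0.003063       3.842       3.495
  solve Keq expr → x = -6.1186e-04; check Q = 4383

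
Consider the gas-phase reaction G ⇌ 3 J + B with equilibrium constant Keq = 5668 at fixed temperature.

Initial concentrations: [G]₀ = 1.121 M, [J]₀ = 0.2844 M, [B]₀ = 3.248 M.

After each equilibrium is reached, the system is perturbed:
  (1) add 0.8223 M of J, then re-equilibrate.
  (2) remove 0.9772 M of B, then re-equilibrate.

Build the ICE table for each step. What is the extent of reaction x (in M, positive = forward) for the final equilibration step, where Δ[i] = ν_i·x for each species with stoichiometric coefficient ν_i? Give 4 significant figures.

Q₀ = 0.06665 vs Keq = 5668 ⇒ Q<K, forward
Step 1:
                   G          J          B
  I            1.121     0.2844      3.248
  C           -1.087      3.261      1.087
  E          0.03408      3.545      4.335
  solve Keq expr → x = 1.087; check Q = 5668
Then add 0.8223 M of J.
Step 2:
                   G          J          B
  I          0.03408      4.367      4.335
  C          0.02593    -0.0778   -0.02593
  E          0.06001       4.29      4.309
  solve Keq expr → x = -0.02593; check Q = 5668
Then remove 0.9772 M of B.
Step 3:
                   G          J          B
  I          0.06001       4.29      3.332
  C         -0.01223     0.0367    0.01223
  E          0.04778      4.326      3.344
  solve Keq expr → x = 0.01223; check Q = 5668

x = 0.01223 M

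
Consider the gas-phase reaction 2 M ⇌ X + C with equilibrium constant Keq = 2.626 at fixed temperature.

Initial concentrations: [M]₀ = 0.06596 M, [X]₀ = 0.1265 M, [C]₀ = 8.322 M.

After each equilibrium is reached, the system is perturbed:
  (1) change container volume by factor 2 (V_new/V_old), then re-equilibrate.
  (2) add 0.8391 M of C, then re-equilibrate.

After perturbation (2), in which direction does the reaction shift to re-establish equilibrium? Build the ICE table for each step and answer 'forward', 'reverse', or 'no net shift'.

Q₀ = 242 vs Keq = 2.626 ⇒ Q>K, reverse
Step 1:
                  M         X         C
  Initial   0.06596    0.1265     8.322
  Change     0.2058   -0.1029   -0.1029
  Equil      0.2718    0.0236     8.219
  solve Keq expr → x = -0.1029; check Q = 2.626
Then change container volume by factor 2 (V_new/V_old).
Step 2:
                  M         X         C
  Initial    0.1359    0.0118      4.11
  Change          0         0         0
  Equil      0.1359    0.0118      4.11
  solve Keq expr → x = 0; check Q = 2.626
Then add 0.8391 M of C.
Step 3:
                  M         X         C
  Initial    0.1359    0.0118     4.949
  Change   0.003093 -0.001546 -0.001546
  Equil       0.139   0.01025     4.947
  solve Keq expr → x = -0.001546; check Q = 2.626

Direction: reverse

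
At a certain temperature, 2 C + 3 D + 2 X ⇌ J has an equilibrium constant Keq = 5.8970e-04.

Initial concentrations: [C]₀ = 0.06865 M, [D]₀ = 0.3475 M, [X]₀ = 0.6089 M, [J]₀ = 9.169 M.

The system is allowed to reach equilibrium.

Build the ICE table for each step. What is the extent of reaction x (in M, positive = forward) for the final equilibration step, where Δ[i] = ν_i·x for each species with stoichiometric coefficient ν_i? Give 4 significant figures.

x = -1.484 M

Q₀ = 1.2505e+05 vs Keq = 5.8970e-04 ⇒ Q>K, reverse
Step 1:
                   C          D          X          J
  Initial    0.06865     0.3475     0.6089      9.169
  Change       2.968      4.451      2.968     -1.484
  Equil        3.036      4.799      3.577      7.685
  solve Keq expr → x = -1.484; check Q = 5.8970e-04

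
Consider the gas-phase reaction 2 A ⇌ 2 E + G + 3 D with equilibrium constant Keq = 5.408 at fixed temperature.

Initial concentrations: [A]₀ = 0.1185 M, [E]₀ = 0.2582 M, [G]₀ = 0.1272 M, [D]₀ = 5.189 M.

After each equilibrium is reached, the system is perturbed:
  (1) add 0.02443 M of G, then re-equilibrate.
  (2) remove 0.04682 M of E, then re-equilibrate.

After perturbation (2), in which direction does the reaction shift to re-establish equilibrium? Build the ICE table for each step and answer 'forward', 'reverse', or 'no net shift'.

Q₀ = 84.38 vs Keq = 5.408 ⇒ Q>K, reverse
Step 1:
                  A         E         G         D
  init       0.1185    0.2582    0.1272     5.189
  Δ         0.09851  -0.09851  -0.04925   -0.1478
  eq          0.217    0.1597   0.07795     5.041
  solve Keq expr → x = -0.04925; check Q = 5.408
Then add 0.02443 M of G.
Step 2:
                  A         E         G         D
  init        0.217    0.1597    0.1024     5.041
  Δ        0.009794 -0.009794 -0.004897  -0.01469
  eq         0.2268    0.1499   0.09748     5.027
  solve Keq expr → x = -0.004897; check Q = 5.408
Then remove 0.04682 M of E.
Step 3:
                  A         E         G         D
  init       0.2268    0.1031   0.09748     5.027
  Δ        -0.02301   0.02301    0.0115   0.03451
  eq         0.2038    0.1261     0.109     5.061
  solve Keq expr → x = 0.0115; check Q = 5.408

Direction: forward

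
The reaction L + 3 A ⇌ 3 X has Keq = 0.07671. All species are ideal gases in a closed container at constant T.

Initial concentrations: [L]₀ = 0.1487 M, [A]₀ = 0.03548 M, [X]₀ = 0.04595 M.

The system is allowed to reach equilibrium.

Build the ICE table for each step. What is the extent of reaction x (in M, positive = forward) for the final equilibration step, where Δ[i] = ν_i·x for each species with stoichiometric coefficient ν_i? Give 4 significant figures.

x = -0.01024 M

Q₀ = 14.61 vs Keq = 0.07671 ⇒ Q>K, reverse
Step 1:
                    L           A           X
  I            0.1487     0.03548     0.04595
  C           0.01024     0.03071    -0.03071
  E            0.1589     0.06619     0.01524
  solve Keq expr → x = -0.01024; check Q = 0.07671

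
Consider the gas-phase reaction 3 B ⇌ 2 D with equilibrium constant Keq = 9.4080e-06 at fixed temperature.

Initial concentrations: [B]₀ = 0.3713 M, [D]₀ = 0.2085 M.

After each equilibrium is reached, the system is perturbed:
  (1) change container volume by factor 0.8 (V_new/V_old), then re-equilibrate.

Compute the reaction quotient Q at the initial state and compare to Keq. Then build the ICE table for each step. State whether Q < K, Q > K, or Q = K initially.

Q₀ = 0.8493; Q > K (proceeds reverse)

Q₀ = 0.8493 vs Keq = 9.4080e-06 ⇒ Q>K, reverse
Step 1:
                    B           D
  I            0.3713      0.2085
  C            0.3102     -0.2068
  E            0.6815    0.001725
  solve Keq expr → x = -0.1034; check Q = 9.4080e-06
Then change container volume by factor 0.8 (V_new/V_old).
Step 2:
                    B           D
  I            0.8518    0.002157
  C       -3.7946e-04  2.5297e-04
  E            0.8514     0.00241
  solve Keq expr → x = 1.2649e-04; check Q = 9.4080e-06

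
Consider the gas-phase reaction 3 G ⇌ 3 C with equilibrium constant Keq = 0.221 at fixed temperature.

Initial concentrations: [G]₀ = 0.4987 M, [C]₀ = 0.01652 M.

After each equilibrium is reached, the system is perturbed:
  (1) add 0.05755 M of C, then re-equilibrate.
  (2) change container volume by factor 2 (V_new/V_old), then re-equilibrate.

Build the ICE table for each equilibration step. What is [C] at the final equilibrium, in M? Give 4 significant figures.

Q₀ = 3.6351e-05 vs Keq = 0.221 ⇒ Q<K, forward
Step 1:
                  G         C
  Initial    0.4987   0.01652
  Change    -0.1776    0.1776
  Equil      0.3211    0.1941
  solve Keq expr → x = 0.0592; check Q = 0.221
Then add 0.05755 M of C.
Step 2:
                  G         C
  Initial    0.3211    0.2517
  Change    0.03587  -0.03587
  Equil       0.357    0.2158
  solve Keq expr → x = -0.01196; check Q = 0.221
Then change container volume by factor 2 (V_new/V_old).
Step 3:
                  G         C
  Initial    0.1785    0.1079
  Change          0         0
  Equil      0.1785    0.1079
  solve Keq expr → x = 0; check Q = 0.221

[C]_eq = 0.1079 M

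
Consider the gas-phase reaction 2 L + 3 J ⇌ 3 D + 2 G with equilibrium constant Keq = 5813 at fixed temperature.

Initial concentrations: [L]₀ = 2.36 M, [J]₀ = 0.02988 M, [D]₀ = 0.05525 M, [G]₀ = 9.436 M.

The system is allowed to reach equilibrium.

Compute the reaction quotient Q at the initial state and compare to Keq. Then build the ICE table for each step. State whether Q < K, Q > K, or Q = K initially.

Q₀ = 101.1 vs Keq = 5813 ⇒ Q<K, forward
Step 1:
                  L         J         D         G
  Initial      2.36   0.02988   0.05525     9.436
  Change   -0.01292  -0.01938   0.01938   0.01292
  Equil       2.347    0.0105   0.07463     9.449
  solve Keq expr → x = 0.006459; check Q = 5813

Q₀ = 101.1; Q < K (proceeds forward)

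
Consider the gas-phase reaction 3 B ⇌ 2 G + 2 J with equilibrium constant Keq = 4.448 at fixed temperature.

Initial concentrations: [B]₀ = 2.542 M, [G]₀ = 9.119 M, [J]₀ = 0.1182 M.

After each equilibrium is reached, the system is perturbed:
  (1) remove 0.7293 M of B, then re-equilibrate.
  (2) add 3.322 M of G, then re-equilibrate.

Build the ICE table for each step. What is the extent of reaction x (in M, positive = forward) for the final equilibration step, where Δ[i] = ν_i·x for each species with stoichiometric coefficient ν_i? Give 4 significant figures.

Q₀ = 0.07073 vs Keq = 4.448 ⇒ Q<K, forward
Step 1:
                   B          G          J
  Initial      2.542      9.119     0.1182
  Change     -0.6699     0.4466     0.4466
  Equil        1.872      9.566     0.5648
  solve Keq expr → x = 0.2233; check Q = 4.448
Then remove 0.7293 M of B.
Step 2:
                   B          G          J
  Initial      1.143      9.566     0.5648
  Change      0.2768    -0.1845    -0.1845
  Equil         1.42      9.381     0.3803
  solve Keq expr → x = -0.09226; check Q = 4.448
Then add 3.322 M of G.
Step 3:
                   B          G          J
  Initial       1.42       12.7     0.3803
  Change       0.101    -0.0673    -0.0673
  Equil        1.521      12.64      0.313
  solve Keq expr → x = -0.03365; check Q = 4.448

x = -0.03365 M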